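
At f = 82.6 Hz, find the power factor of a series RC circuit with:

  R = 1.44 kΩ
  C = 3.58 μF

Step 1 — Angular frequency: ω = 2π·f = 2π·82.6 = 519 rad/s.
Step 2 — Component impedances:
  R: Z = R = 1440 Ω
  C: Z = 1/(jωC) = -j/(ω·C) = 0 - j538.2 Ω
Step 3 — Series combination: Z_total = R + C = 1440 - j538.2 Ω = 1537∠-20.5° Ω.
Step 4 — Power factor: PF = cos(φ) = Re(Z)/|Z| = 1440/1537.3 = 0.9367.
Step 5 — Type: Im(Z) = -538.2 ⇒ leading (phase φ = -20.5°).

PF = 0.9367 (leading, φ = -20.5°)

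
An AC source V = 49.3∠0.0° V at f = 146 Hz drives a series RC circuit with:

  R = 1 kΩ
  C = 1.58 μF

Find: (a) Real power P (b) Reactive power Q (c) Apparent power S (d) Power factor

Step 1 — Angular frequency: ω = 2π·f = 2π·146 = 917.3 rad/s.
Step 2 — Component impedances:
  R: Z = R = 1000 Ω
  C: Z = 1/(jωC) = -j/(ω·C) = 0 - j689.9 Ω
Step 3 — Series combination: Z_total = R + C = 1000 - j689.9 Ω = 1215∠-34.6° Ω.
Step 4 — Source phasor: V = 49.3∠0.0° V = 49.3 V.
Step 5 — Current: I = V / Z = 0.0334 + j0.02304 A = 0.04058∠34.6° A.
Step 6 — Complex power: S = V·I* = 1.647 - j1.136 VA.
Step 7 — Real power: P = Re(S) = 1.647 W.
Step 8 — Reactive power: Q = Im(S) = -1.136 VAR.
Step 9 — Apparent power: |S| = 2.001 VA.
Step 10 — Power factor: PF = P/|S| = 0.8231 (leading).

(a) P = 1.647 W  (b) Q = -1.136 VAR  (c) S = 2.001 VA  (d) PF = 0.8231 (leading)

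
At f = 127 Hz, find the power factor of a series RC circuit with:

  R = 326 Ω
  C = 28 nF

Step 1 — Angular frequency: ω = 2π·f = 2π·127 = 798 rad/s.
Step 2 — Component impedances:
  R: Z = R = 326 Ω
  C: Z = 1/(jωC) = -j/(ω·C) = 0 - j4.476e+04 Ω
Step 3 — Series combination: Z_total = R + C = 326 - j4.476e+04 Ω = 4.476e+04∠-89.6° Ω.
Step 4 — Power factor: PF = cos(φ) = Re(Z)/|Z| = 326/44758 = 0.007284.
Step 5 — Type: Im(Z) = -4.476e+04 ⇒ leading (phase φ = -89.6°).

PF = 0.007284 (leading, φ = -89.6°)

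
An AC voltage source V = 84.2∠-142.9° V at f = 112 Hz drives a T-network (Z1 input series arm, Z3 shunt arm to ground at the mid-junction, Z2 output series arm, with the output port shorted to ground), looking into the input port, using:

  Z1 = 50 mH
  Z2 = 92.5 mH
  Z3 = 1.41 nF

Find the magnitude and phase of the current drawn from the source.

Step 1 — Angular frequency: ω = 2π·f = 2π·112 = 703.7 rad/s.
Step 2 — Component impedances:
  Z1: Z = jωL = j·703.7·0.05 = 0 + j35.19 Ω
  Z2: Z = jωL = j·703.7·0.0925 = 0 + j65.09 Ω
  Z3: Z = 1/(jωC) = -j/(ω·C) = 0 - j1.008e+06 Ω
Step 3 — With the output port shorted to ground, the output series arm Z2 runs from the junction to ground; the shunt arm Z3 also runs from the junction to ground. They appear in parallel: Z3 || Z2 = 0 + j65.1 Ω.
Step 4 — Series with input arm Z1: Z_in = Z1 + (Z3 || Z2) = 0 + j100.3 Ω = 100.3∠90.0° Ω.
Step 5 — Source phasor: V = 84.2∠-142.9° V = -67.16 - j50.79 V.
Step 6 — Ohm's law: I = V / Z_total = (-67.16 - j50.79) / (0 + j100.3) = -0.5065 + j0.6697 A.
Step 7 — Convert to polar: |I| = 0.8396 A, ∠I = 127.1°.

I = 0.8396∠127.1° A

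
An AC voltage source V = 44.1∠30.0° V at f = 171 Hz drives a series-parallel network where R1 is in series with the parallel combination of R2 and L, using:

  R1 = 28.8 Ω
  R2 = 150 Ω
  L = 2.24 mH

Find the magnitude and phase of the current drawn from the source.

Step 1 — Angular frequency: ω = 2π·f = 2π·171 = 1074 rad/s.
Step 2 — Component impedances:
  R1: Z = R = 28.8 Ω
  R2: Z = R = 150 Ω
  L: Z = jωL = j·1074·0.00224 = 0 + j2.407 Ω
Step 3 — Parallel branch: R2 || L = 1/(1/R2 + 1/L) = 0.03861 + j2.406 Ω.
Step 4 — Series with R1: Z_total = R1 + (R2 || L) = 28.84 + j2.406 Ω = 28.94∠4.8° Ω.
Step 5 — Source phasor: V = 44.1∠30.0° V = 38.19 + j22.05 V.
Step 6 — Ohm's law: I = V / Z_total = (38.19 + j22.05) / (28.84 + j2.406) = 1.379 + j0.6496 A.
Step 7 — Convert to polar: |I| = 1.524 A, ∠I = 25.2°.

I = 1.524∠25.2° A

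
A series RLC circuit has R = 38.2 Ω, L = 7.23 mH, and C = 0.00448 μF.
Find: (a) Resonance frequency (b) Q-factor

Step 1 — Resonance condition Im(Z)=0 gives ω₀ = 1/√(LC).
Step 2 — ω₀ = 1/√(0.00723·4.48e-09) = 1.757e+05 rad/s.
Step 3 — f₀ = ω₀/(2π) = 2.796e+04 Hz.
Step 4 — Series Q: Q = ω₀L/R = 1.757e+05·0.00723/38.2 = 33.26.

(a) f₀ = 2.796e+04 Hz  (b) Q = 33.26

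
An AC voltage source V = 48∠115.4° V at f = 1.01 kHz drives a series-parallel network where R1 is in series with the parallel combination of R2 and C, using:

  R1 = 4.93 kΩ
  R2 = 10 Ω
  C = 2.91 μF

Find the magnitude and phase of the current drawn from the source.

Step 1 — Angular frequency: ω = 2π·f = 2π·1010 = 6346 rad/s.
Step 2 — Component impedances:
  R1: Z = R = 4930 Ω
  R2: Z = R = 10 Ω
  C: Z = 1/(jωC) = -j/(ω·C) = 0 - j54.15 Ω
Step 3 — Parallel branch: R2 || C = 1/(1/R2 + 1/C) = 9.67 - j1.786 Ω.
Step 4 — Series with R1: Z_total = R1 + (R2 || C) = 4940 - j1.786 Ω = 4940∠-0.0° Ω.
Step 5 — Source phasor: V = 48∠115.4° V = -20.59 + j43.36 V.
Step 6 — Ohm's law: I = V / Z_total = (-20.59 + j43.36) / (4940 - j1.786) = -0.004171 + j0.008776 A.
Step 7 — Convert to polar: |I| = 0.009717 A, ∠I = 115.4°.

I = 0.009717∠115.4° A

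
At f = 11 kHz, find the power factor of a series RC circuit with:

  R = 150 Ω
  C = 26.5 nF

Step 1 — Angular frequency: ω = 2π·f = 2π·1.1e+04 = 6.912e+04 rad/s.
Step 2 — Component impedances:
  R: Z = R = 150 Ω
  C: Z = 1/(jωC) = -j/(ω·C) = 0 - j546 Ω
Step 3 — Series combination: Z_total = R + C = 150 - j546 Ω = 566.2∠-74.6° Ω.
Step 4 — Power factor: PF = cos(φ) = Re(Z)/|Z| = 150/566.2 = 0.2649.
Step 5 — Type: Im(Z) = -546 ⇒ leading (phase φ = -74.6°).

PF = 0.2649 (leading, φ = -74.6°)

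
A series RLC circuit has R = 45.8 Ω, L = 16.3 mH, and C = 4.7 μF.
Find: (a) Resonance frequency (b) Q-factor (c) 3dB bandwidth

Step 1 — Resonance: ω₀ = 1/√(LC) = 1/√(0.0163·4.7e-06) = 3613 rad/s.
Step 2 — f₀ = ω₀/(2π) = 575 Hz.
Step 3 — Series Q: Q = ω₀L/R = 3613·0.0163/45.8 = 1.286.
Step 4 — Bandwidth: Δω = ω₀/Q = 2810 rad/s; BW = Δω/(2π) = 447.2 Hz.

(a) f₀ = 575 Hz  (b) Q = 1.286  (c) BW = 447.2 Hz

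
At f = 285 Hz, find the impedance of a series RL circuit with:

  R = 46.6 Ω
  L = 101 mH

Step 1 — Angular frequency: ω = 2π·f = 2π·285 = 1791 rad/s.
Step 2 — Component impedances:
  R: Z = R = 46.6 Ω
  L: Z = jωL = j·1791·0.101 = 0 + j180.9 Ω
Step 3 — Series combination: Z_total = R + L = 46.6 + j180.9 Ω = 186.8∠75.6° Ω.

Z = 46.6 + j180.9 Ω = 186.8∠75.6° Ω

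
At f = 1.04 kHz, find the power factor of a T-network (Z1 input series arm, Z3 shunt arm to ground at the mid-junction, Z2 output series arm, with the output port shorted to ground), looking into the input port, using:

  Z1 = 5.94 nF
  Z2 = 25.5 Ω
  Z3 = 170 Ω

Step 1 — Angular frequency: ω = 2π·f = 2π·1040 = 6535 rad/s.
Step 2 — Component impedances:
  Z1: Z = 1/(jωC) = -j/(ω·C) = 0 - j2.576e+04 Ω
  Z2: Z = R = 25.5 Ω
  Z3: Z = R = 170 Ω
Step 3 — With the output port shorted to ground, the output series arm Z2 runs from the junction to ground; the shunt arm Z3 also runs from the junction to ground. They appear in parallel: Z3 || Z2 = 22.17 Ω.
Step 4 — Series with input arm Z1: Z_in = Z1 + (Z3 || Z2) = 22.17 - j2.576e+04 Ω = 2.576e+04∠-90.0° Ω.
Step 5 — Power factor: PF = cos(φ) = Re(Z)/|Z| = 22.174/25763 = 0.0008607.
Step 6 — Type: Im(Z) = -2.576e+04 ⇒ leading (phase φ = -90.0°).

PF = 0.0008607 (leading, φ = -90.0°)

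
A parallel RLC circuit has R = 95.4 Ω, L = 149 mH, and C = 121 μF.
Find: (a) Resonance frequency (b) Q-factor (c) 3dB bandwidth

Step 1 — Resonance: ω₀ = 1/√(LC) = 1/√(0.149·0.000121) = 235.5 rad/s.
Step 2 — f₀ = ω₀/(2π) = 37.48 Hz.
Step 3 — Parallel Q: Q = R/(ω₀L) = 95.4/(235.5·0.149) = 2.719.
Step 4 — Bandwidth: Δω = ω₀/Q = 86.63 rad/s; BW = Δω/(2π) = 13.79 Hz.

(a) f₀ = 37.48 Hz  (b) Q = 2.719  (c) BW = 13.79 Hz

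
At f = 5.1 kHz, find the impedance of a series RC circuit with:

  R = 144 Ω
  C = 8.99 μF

Step 1 — Angular frequency: ω = 2π·f = 2π·5100 = 3.204e+04 rad/s.
Step 2 — Component impedances:
  R: Z = R = 144 Ω
  C: Z = 1/(jωC) = -j/(ω·C) = 0 - j3.471 Ω
Step 3 — Series combination: Z_total = R + C = 144 - j3.471 Ω = 144∠-1.4° Ω.

Z = 144 - j3.471 Ω = 144∠-1.4° Ω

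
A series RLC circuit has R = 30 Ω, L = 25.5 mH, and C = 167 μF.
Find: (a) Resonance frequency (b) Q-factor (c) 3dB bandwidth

Step 1 — Resonance: ω₀ = 1/√(LC) = 1/√(0.0255·0.000167) = 484.6 rad/s.
Step 2 — f₀ = ω₀/(2π) = 77.12 Hz.
Step 3 — Series Q: Q = ω₀L/R = 484.6·0.0255/30 = 0.4119.
Step 4 — Bandwidth: Δω = ω₀/Q = 1176 rad/s; BW = Δω/(2π) = 187.2 Hz.

(a) f₀ = 77.12 Hz  (b) Q = 0.4119  (c) BW = 187.2 Hz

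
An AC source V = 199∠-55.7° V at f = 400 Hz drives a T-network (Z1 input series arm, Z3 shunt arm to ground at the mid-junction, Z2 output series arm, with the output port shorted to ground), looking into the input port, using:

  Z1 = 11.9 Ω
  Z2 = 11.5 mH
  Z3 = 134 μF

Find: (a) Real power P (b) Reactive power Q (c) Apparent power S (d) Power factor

Step 1 — Angular frequency: ω = 2π·f = 2π·400 = 2513 rad/s.
Step 2 — Component impedances:
  Z1: Z = R = 11.9 Ω
  Z2: Z = jωL = j·2513·0.0115 = 0 + j28.9 Ω
  Z3: Z = 1/(jωC) = -j/(ω·C) = 0 - j2.969 Ω
Step 3 — With the output port shorted to ground, the output series arm Z2 runs from the junction to ground; the shunt arm Z3 also runs from the junction to ground. They appear in parallel: Z3 || Z2 = 0 - j3.309 Ω.
Step 4 — Series with input arm Z1: Z_in = Z1 + (Z3 || Z2) = 11.9 - j3.309 Ω = 12.35∠-15.5° Ω.
Step 5 — Source phasor: V = 199∠-55.7° V = 112.1 - j164.4 V.
Step 6 — Current: I = V / Z = 12.31 - j10.39 A = 16.11∠-40.2° A.
Step 7 — Complex power: S = V·I* = 3089 - j859 VA.
Step 8 — Real power: P = Re(S) = 3089 W.
Step 9 — Reactive power: Q = Im(S) = -859 VAR.
Step 10 — Apparent power: |S| = 3206 VA.
Step 11 — Power factor: PF = P/|S| = 0.9634 (leading).

(a) P = 3089 W  (b) Q = -859 VAR  (c) S = 3206 VA  (d) PF = 0.9634 (leading)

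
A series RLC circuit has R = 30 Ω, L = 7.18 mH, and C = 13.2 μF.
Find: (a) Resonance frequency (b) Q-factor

Step 1 — Resonance condition Im(Z)=0 gives ω₀ = 1/√(LC).
Step 2 — ω₀ = 1/√(0.00718·1.32e-05) = 3248 rad/s.
Step 3 — f₀ = ω₀/(2π) = 517 Hz.
Step 4 — Series Q: Q = ω₀L/R = 3248·0.00718/30 = 0.7774.

(a) f₀ = 517 Hz  (b) Q = 0.7774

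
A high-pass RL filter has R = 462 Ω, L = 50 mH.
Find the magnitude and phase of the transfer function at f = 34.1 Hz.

Step 1 — Angular frequency: ω = 2π·34.1 = 214.3 rad/s.
Step 2 — Transfer function: H(jω) = jωL/(R + jωL).
Step 3 — Numerator jωL = j·10.71; denominator R + jωL = 462 + j10.71.
Step 4 — H = 0.0005374 + j0.02318.
Step 5 — Magnitude: |H| = 0.02318 (-32.7 dB); phase: φ = 88.7°.

|H| = 0.02318 (-32.7 dB), φ = 88.7°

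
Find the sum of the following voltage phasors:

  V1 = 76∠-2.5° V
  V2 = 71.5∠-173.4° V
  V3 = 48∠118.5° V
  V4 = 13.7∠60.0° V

Step 1 — Convert each phasor to rectangular form:
  V1 = 76·(cos(-2.5°) + j·sin(-2.5°)) = 75.93 - j3.315 V
  V2 = 71.5·(cos(-173.4°) + j·sin(-173.4°)) = -71.03 - j8.218 V
  V3 = 48·(cos(118.5°) + j·sin(118.5°)) = -22.9 + j42.18 V
  V4 = 13.7·(cos(60.0°) + j·sin(60.0°)) = 6.85 + j11.86 V
Step 2 — Sum components: V_total = -11.15 + j42.51 V.
Step 3 — Convert to polar: |V_total| = 43.95 V, ∠V_total = 104.7°.

V_total = 43.95∠104.7° V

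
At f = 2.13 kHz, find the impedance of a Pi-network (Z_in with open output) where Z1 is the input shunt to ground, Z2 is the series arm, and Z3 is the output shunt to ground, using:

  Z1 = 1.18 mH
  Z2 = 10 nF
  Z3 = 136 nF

Step 1 — Angular frequency: ω = 2π·f = 2π·2130 = 1.338e+04 rad/s.
Step 2 — Component impedances:
  Z1: Z = jωL = j·1.338e+04·0.00118 = 0 + j15.79 Ω
  Z2: Z = 1/(jωC) = -j/(ω·C) = 0 - j7472 Ω
  Z3: Z = 1/(jωC) = -j/(ω·C) = 0 - j549.4 Ω
Step 3 — With open output, the series arm Z2 and the output shunt Z3 appear in series to ground: Z2 + Z3 = 0 - j8021 Ω.
Step 4 — Parallel with input shunt Z1: Z_in = Z1 || (Z2 + Z3) = 0 + j15.82 Ω = 15.82∠90.0° Ω.

Z = 0 + j15.82 Ω = 15.82∠90.0° Ω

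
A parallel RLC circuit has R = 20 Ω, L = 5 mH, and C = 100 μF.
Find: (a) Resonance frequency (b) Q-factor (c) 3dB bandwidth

Step 1 — Resonance: ω₀ = 1/√(LC) = 1/√(0.005·0.0001) = 1414 rad/s.
Step 2 — f₀ = ω₀/(2π) = 225.1 Hz.
Step 3 — Parallel Q: Q = R/(ω₀L) = 20/(1414·0.005) = 2.828.
Step 4 — Bandwidth: Δω = ω₀/Q = 500 rad/s; BW = Δω/(2π) = 79.58 Hz.

(a) f₀ = 225.1 Hz  (b) Q = 2.828  (c) BW = 79.58 Hz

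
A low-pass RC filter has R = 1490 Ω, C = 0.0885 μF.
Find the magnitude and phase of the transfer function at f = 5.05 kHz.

Step 1 — Angular frequency: ω = 2π·5050 = 3.173e+04 rad/s.
Step 2 — Transfer function: H(jω) = 1/(1 + jωRC).
Step 3 — Denominator: 1 + jωRC = 1 + j·3.173e+04·1490·8.85e-08 = 1 + j4.184.
Step 4 — H = 0.05403 - j0.2261.
Step 5 — Magnitude: |H| = 0.2325 (-12.7 dB); phase: φ = -76.6°.

|H| = 0.2325 (-12.7 dB), φ = -76.6°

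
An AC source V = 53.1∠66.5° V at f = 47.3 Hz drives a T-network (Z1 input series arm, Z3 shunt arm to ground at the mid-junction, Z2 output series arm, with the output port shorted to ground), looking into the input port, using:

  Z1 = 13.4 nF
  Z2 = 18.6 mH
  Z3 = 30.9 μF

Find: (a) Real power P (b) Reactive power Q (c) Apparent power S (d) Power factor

Step 1 — Angular frequency: ω = 2π·f = 2π·47.3 = 297.2 rad/s.
Step 2 — Component impedances:
  Z1: Z = 1/(jωC) = -j/(ω·C) = 0 - j2.511e+05 Ω
  Z2: Z = jωL = j·297.2·0.0186 = 0 + j5.528 Ω
  Z3: Z = 1/(jωC) = -j/(ω·C) = 0 - j108.9 Ω
Step 3 — With the output port shorted to ground, the output series arm Z2 runs from the junction to ground; the shunt arm Z3 also runs from the junction to ground. They appear in parallel: Z3 || Z2 = 0 + j5.823 Ω.
Step 4 — Series with input arm Z1: Z_in = Z1 + (Z3 || Z2) = 0 - j2.511e+05 Ω = 2.511e+05∠-90.0° Ω.
Step 5 — Source phasor: V = 53.1∠66.5° V = 21.17 + j48.7 V.
Step 6 — Current: I = V / Z = -0.0001939 + j8.432e-05 A = 0.0002115∠156.5° A.
Step 7 — Complex power: S = V·I* = 0 - j0.01123 VA.
Step 8 — Real power: P = Re(S) = 0 W.
Step 9 — Reactive power: Q = Im(S) = -0.01123 VAR.
Step 10 — Apparent power: |S| = 0.01123 VA.
Step 11 — Power factor: PF = P/|S| = 0 (leading).

(a) P = 0 W  (b) Q = -0.01123 VAR  (c) S = 0.01123 VA  (d) PF = 0 (leading)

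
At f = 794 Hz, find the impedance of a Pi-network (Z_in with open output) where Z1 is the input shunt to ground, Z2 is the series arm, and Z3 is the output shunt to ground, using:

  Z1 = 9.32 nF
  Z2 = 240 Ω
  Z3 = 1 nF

Step 1 — Angular frequency: ω = 2π·f = 2π·794 = 4989 rad/s.
Step 2 — Component impedances:
  Z1: Z = 1/(jωC) = -j/(ω·C) = 0 - j2.151e+04 Ω
  Z2: Z = R = 240 Ω
  Z3: Z = 1/(jωC) = -j/(ω·C) = 0 - j2.004e+05 Ω
Step 3 — With open output, the series arm Z2 and the output shunt Z3 appear in series to ground: Z2 + Z3 = 240 - j2.004e+05 Ω.
Step 4 — Parallel with input shunt Z1: Z_in = Z1 || (Z2 + Z3) = 2.253 - j1.942e+04 Ω = 1.942e+04∠-90.0° Ω.

Z = 2.253 - j1.942e+04 Ω = 1.942e+04∠-90.0° Ω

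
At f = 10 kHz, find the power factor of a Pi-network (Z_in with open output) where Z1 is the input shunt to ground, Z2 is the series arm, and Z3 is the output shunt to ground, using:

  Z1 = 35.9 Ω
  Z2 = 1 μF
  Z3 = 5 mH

Step 1 — Angular frequency: ω = 2π·f = 2π·1e+04 = 6.283e+04 rad/s.
Step 2 — Component impedances:
  Z1: Z = R = 35.9 Ω
  Z2: Z = 1/(jωC) = -j/(ω·C) = 0 - j15.92 Ω
  Z3: Z = jωL = j·6.283e+04·0.005 = 0 + j314.2 Ω
Step 3 — With open output, the series arm Z2 and the output shunt Z3 appear in series to ground: Z2 + Z3 = 0 + j298.2 Ω.
Step 4 — Parallel with input shunt Z1: Z_in = Z1 || (Z2 + Z3) = 35.39 + j4.26 Ω = 35.64∠6.9° Ω.
Step 5 — Power factor: PF = cos(φ) = Re(Z)/|Z| = 35.387/35.643 = 0.9928.
Step 6 — Type: Im(Z) = 4.26 ⇒ lagging (phase φ = 6.9°).

PF = 0.9928 (lagging, φ = 6.9°)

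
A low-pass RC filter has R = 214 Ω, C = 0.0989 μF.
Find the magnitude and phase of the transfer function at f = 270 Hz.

Step 1 — Angular frequency: ω = 2π·270 = 1696 rad/s.
Step 2 — Transfer function: H(jω) = 1/(1 + jωRC).
Step 3 — Denominator: 1 + jωRC = 1 + j·1696·214·9.89e-08 = 1 + j0.0359.
Step 4 — H = 0.9987 - j0.03586.
Step 5 — Magnitude: |H| = 0.9994 (-0.0 dB); phase: φ = -2.1°.

|H| = 0.9994 (-0.0 dB), φ = -2.1°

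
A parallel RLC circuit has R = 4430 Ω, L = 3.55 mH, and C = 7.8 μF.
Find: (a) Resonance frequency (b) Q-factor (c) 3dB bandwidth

Step 1 — Resonance: ω₀ = 1/√(LC) = 1/√(0.00355·7.8e-06) = 6010 rad/s.
Step 2 — f₀ = ω₀/(2π) = 956.4 Hz.
Step 3 — Parallel Q: Q = R/(ω₀L) = 4430/(6010·0.00355) = 207.7.
Step 4 — Bandwidth: Δω = ω₀/Q = 28.94 rad/s; BW = Δω/(2π) = 4.606 Hz.

(a) f₀ = 956.4 Hz  (b) Q = 207.7  (c) BW = 4.606 Hz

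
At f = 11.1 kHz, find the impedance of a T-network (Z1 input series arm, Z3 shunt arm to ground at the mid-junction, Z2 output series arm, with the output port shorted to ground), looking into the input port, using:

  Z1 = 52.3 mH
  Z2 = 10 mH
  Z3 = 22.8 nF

Step 1 — Angular frequency: ω = 2π·f = 2π·1.11e+04 = 6.974e+04 rad/s.
Step 2 — Component impedances:
  Z1: Z = jωL = j·6.974e+04·0.0523 = 0 + j3648 Ω
  Z2: Z = jωL = j·6.974e+04·0.01 = 0 + j697.4 Ω
  Z3: Z = 1/(jωC) = -j/(ω·C) = 0 - j628.9 Ω
Step 3 — With the output port shorted to ground, the output series arm Z2 runs from the junction to ground; the shunt arm Z3 also runs from the junction to ground. They appear in parallel: Z3 || Z2 = 0 - j6397 Ω.
Step 4 — Series with input arm Z1: Z_in = Z1 + (Z3 || Z2) = 0 - j2750 Ω = 2750∠-90.0° Ω.

Z = 0 - j2750 Ω = 2750∠-90.0° Ω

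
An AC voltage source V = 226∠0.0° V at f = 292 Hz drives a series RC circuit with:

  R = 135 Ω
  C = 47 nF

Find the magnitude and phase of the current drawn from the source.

Step 1 — Angular frequency: ω = 2π·f = 2π·292 = 1835 rad/s.
Step 2 — Component impedances:
  R: Z = R = 135 Ω
  C: Z = 1/(jωC) = -j/(ω·C) = 0 - j1.16e+04 Ω
Step 3 — Series combination: Z_total = R + C = 135 - j1.16e+04 Ω = 1.16e+04∠-89.3° Ω.
Step 4 — Source phasor: V = 226∠0.0° V = 226 V.
Step 5 — Ohm's law: I = V / Z_total = (226) / (135 - j1.16e+04) = 0.0002268 + j0.01949 A.
Step 6 — Convert to polar: |I| = 0.01949 A, ∠I = 89.3°.

I = 0.01949∠89.3° A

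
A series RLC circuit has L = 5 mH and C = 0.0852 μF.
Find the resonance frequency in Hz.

Step 1 — Resonance condition Im(Z)=0 gives ω₀ = 1/√(LC).
Step 2 — ω₀ = 1/√(0.005·8.52e-08) = 4.845e+04 rad/s.
Step 3 — f₀ = ω₀/(2π) = 7711 Hz.

f₀ = 7711 Hz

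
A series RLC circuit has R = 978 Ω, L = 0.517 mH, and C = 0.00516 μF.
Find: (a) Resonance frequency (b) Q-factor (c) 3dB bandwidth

Step 1 — Resonance: ω₀ = 1/√(LC) = 1/√(0.000517·5.16e-09) = 6.123e+05 rad/s.
Step 2 — f₀ = ω₀/(2π) = 9.744e+04 Hz.
Step 3 — Series Q: Q = ω₀L/R = 6.123e+05·0.000517/978 = 0.3237.
Step 4 — Bandwidth: Δω = ω₀/Q = 1.892e+06 rad/s; BW = Δω/(2π) = 3.011e+05 Hz.

(a) f₀ = 9.744e+04 Hz  (b) Q = 0.3237  (c) BW = 3.011e+05 Hz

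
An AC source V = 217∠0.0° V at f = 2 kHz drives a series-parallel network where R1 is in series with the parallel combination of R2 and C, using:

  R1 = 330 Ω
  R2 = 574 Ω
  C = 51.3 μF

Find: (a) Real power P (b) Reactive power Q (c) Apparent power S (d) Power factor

Step 1 — Angular frequency: ω = 2π·f = 2π·2000 = 1.257e+04 rad/s.
Step 2 — Component impedances:
  R1: Z = R = 330 Ω
  R2: Z = R = 574 Ω
  C: Z = 1/(jωC) = -j/(ω·C) = 0 - j1.551 Ω
Step 3 — Parallel branch: R2 || C = 1/(1/R2 + 1/C) = 0.004192 - j1.551 Ω.
Step 4 — Series with R1: Z_total = R1 + (R2 || C) = 330 - j1.551 Ω = 330∠-0.3° Ω.
Step 5 — Source phasor: V = 217∠0.0° V = 217 V.
Step 6 — Current: I = V / Z = 0.6576 + j0.003091 A = 0.6576∠0.3° A.
Step 7 — Complex power: S = V·I* = 142.7 - j0.6707 VA.
Step 8 — Real power: P = Re(S) = 142.7 W.
Step 9 — Reactive power: Q = Im(S) = -0.6707 VAR.
Step 10 — Apparent power: |S| = 142.7 VA.
Step 11 — Power factor: PF = P/|S| = 1 (leading).

(a) P = 142.7 W  (b) Q = -0.6707 VAR  (c) S = 142.7 VA  (d) PF = 1 (leading)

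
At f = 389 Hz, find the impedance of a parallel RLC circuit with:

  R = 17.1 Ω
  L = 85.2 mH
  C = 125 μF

Step 1 — Angular frequency: ω = 2π·f = 2π·389 = 2444 rad/s.
Step 2 — Component impedances:
  R: Z = R = 17.1 Ω
  L: Z = jωL = j·2444·0.0852 = 0 + j208.2 Ω
  C: Z = 1/(jωC) = -j/(ω·C) = 0 - j3.273 Ω
Step 3 — Parallel combination: 1/Z_total = 1/R + 1/L + 1/C; Z_total = 0.6231 - j3.204 Ω = 3.264∠-79.0° Ω.

Z = 0.6231 - j3.204 Ω = 3.264∠-79.0° Ω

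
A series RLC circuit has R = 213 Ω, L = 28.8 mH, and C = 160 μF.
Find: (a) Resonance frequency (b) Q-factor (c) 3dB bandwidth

Step 1 — Resonance condition Im(Z)=0 gives ω₀ = 1/√(LC).
Step 2 — ω₀ = 1/√(0.0288·0.00016) = 465.8 rad/s.
Step 3 — f₀ = ω₀/(2π) = 74.14 Hz.
Step 4 — Series Q: Q = ω₀L/R = 465.8·0.0288/213 = 0.06299.
Step 5 — 3dB bandwidth: Δω = ω₀/Q = 7396 rad/s; BW = Δω/(2π) = 1177 Hz.

(a) f₀ = 74.14 Hz  (b) Q = 0.06299  (c) BW = 1177 Hz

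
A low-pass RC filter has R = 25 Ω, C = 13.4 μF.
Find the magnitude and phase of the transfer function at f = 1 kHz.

Step 1 — Angular frequency: ω = 2π·1000 = 6283 rad/s.
Step 2 — Transfer function: H(jω) = 1/(1 + jωRC).
Step 3 — Denominator: 1 + jωRC = 1 + j·6283·25·1.34e-05 = 1 + j2.105.
Step 4 — H = 0.1841 - j0.3876.
Step 5 — Magnitude: |H| = 0.4291 (-7.3 dB); phase: φ = -64.6°.

|H| = 0.4291 (-7.3 dB), φ = -64.6°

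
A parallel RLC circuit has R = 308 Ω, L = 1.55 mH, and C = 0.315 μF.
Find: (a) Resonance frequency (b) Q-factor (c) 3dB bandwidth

Step 1 — Resonance: ω₀ = 1/√(LC) = 1/√(0.00155·3.15e-07) = 4.526e+04 rad/s.
Step 2 — f₀ = ω₀/(2π) = 7203 Hz.
Step 3 — Parallel Q: Q = R/(ω₀L) = 308/(4.526e+04·0.00155) = 4.391.
Step 4 — Bandwidth: Δω = ω₀/Q = 1.031e+04 rad/s; BW = Δω/(2π) = 1640 Hz.

(a) f₀ = 7203 Hz  (b) Q = 4.391  (c) BW = 1640 Hz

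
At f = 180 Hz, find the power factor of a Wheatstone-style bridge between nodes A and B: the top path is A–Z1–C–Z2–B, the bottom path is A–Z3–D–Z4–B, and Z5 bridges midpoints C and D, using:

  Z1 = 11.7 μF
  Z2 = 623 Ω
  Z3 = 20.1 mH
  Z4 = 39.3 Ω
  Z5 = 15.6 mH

Step 1 — Angular frequency: ω = 2π·f = 2π·180 = 1131 rad/s.
Step 2 — Component impedances:
  Z1: Z = 1/(jωC) = -j/(ω·C) = 0 - j75.57 Ω
  Z2: Z = R = 623 Ω
  Z3: Z = jωL = j·1131·0.0201 = 0 + j22.73 Ω
  Z4: Z = R = 39.3 Ω
  Z5: Z = jωL = j·1131·0.0156 = 0 + j17.64 Ω
Step 3 — Bridge requires nodal analysis (the Z5 bridge couples midpoints C and D, so the two paths cannot be reduced to a simple series/parallel combination). Setting node B to ground and injecting 1 A at node A, the 3-node admittance system at A, C, D solves to V_A = Z_AB = 37.22 + j38.85 Ω = 53.8∠46.2° Ω.
Step 4 — Power factor: PF = cos(φ) = Re(Z)/|Z| = 37.22/53.8 = 0.6918.
Step 5 — Type: Im(Z) = 38.85 ⇒ lagging (phase φ = 46.2°).

PF = 0.6918 (lagging, φ = 46.2°)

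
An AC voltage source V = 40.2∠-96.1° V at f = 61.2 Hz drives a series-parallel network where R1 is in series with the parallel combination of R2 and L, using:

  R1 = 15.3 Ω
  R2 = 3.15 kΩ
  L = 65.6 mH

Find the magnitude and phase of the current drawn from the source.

Step 1 — Angular frequency: ω = 2π·f = 2π·61.2 = 384.5 rad/s.
Step 2 — Component impedances:
  R1: Z = R = 15.3 Ω
  R2: Z = R = 3150 Ω
  L: Z = jωL = j·384.5·0.0656 = 0 + j25.23 Ω
Step 3 — Parallel branch: R2 || L = 1/(1/R2 + 1/L) = 0.202 + j25.22 Ω.
Step 4 — Series with R1: Z_total = R1 + (R2 || L) = 15.5 + j25.22 Ω = 29.61∠58.4° Ω.
Step 5 — Source phasor: V = 40.2∠-96.1° V = -4.272 - j39.97 V.
Step 6 — Ohm's law: I = V / Z_total = (-4.272 - j39.97) / (15.5 + j25.22) = -1.226 - j0.584 A.
Step 7 — Convert to polar: |I| = 1.358 A, ∠I = -154.5°.

I = 1.358∠-154.5° A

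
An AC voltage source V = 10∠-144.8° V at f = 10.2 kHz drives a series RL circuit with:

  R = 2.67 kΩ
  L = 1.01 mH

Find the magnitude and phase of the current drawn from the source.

Step 1 — Angular frequency: ω = 2π·f = 2π·1.02e+04 = 6.409e+04 rad/s.
Step 2 — Component impedances:
  R: Z = R = 2670 Ω
  L: Z = jωL = j·6.409e+04·0.00101 = 0 + j64.73 Ω
Step 3 — Series combination: Z_total = R + L = 2670 + j64.73 Ω = 2671∠1.4° Ω.
Step 4 — Source phasor: V = 10∠-144.8° V = -8.171 - j5.764 V.
Step 5 — Ohm's law: I = V / Z_total = (-8.171 - j5.764) / (2670 + j64.73) = -0.003111 - j0.002084 A.
Step 6 — Convert to polar: |I| = 0.003744 A, ∠I = -146.2°.

I = 0.003744∠-146.2° A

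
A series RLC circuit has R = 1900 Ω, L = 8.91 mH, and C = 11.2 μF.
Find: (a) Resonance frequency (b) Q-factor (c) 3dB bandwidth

Step 1 — Resonance: ω₀ = 1/√(LC) = 1/√(0.00891·1.12e-05) = 3166 rad/s.
Step 2 — f₀ = ω₀/(2π) = 503.8 Hz.
Step 3 — Series Q: Q = ω₀L/R = 3166·0.00891/1900 = 0.01484.
Step 4 — Bandwidth: Δω = ω₀/Q = 2.132e+05 rad/s; BW = Δω/(2π) = 3.394e+04 Hz.

(a) f₀ = 503.8 Hz  (b) Q = 0.01484  (c) BW = 3.394e+04 Hz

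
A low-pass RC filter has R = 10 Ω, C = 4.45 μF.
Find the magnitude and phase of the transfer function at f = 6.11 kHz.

Step 1 — Angular frequency: ω = 2π·6110 = 3.839e+04 rad/s.
Step 2 — Transfer function: H(jω) = 1/(1 + jωRC).
Step 3 — Denominator: 1 + jωRC = 1 + j·3.839e+04·10·4.45e-06 = 1 + j1.708.
Step 4 — H = 0.2552 - j0.436.
Step 5 — Magnitude: |H| = 0.5052 (-5.9 dB); phase: φ = -59.7°.

|H| = 0.5052 (-5.9 dB), φ = -59.7°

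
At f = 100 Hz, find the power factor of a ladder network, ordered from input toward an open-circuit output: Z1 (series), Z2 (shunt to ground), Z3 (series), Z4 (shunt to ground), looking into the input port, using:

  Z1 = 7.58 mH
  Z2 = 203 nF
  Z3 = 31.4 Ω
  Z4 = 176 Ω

Step 1 — Angular frequency: ω = 2π·f = 2π·100 = 628.3 rad/s.
Step 2 — Component impedances:
  Z1: Z = jωL = j·628.3·0.00758 = 0 + j4.763 Ω
  Z2: Z = 1/(jωC) = -j/(ω·C) = 0 - j7840 Ω
  Z3: Z = R = 31.4 Ω
  Z4: Z = R = 176 Ω
Step 3 — Ladder network (open output): work backward from the far end, alternating series and parallel combinations. Z_in = 207.3 - j0.72 Ω = 207.3∠-0.2° Ω.
Step 4 — Power factor: PF = cos(φ) = Re(Z)/|Z| = 207.3/207.3 = 1.
Step 5 — Type: Im(Z) = -0.72 ⇒ leading (phase φ = -0.2°).

PF = 1 (leading, φ = -0.2°)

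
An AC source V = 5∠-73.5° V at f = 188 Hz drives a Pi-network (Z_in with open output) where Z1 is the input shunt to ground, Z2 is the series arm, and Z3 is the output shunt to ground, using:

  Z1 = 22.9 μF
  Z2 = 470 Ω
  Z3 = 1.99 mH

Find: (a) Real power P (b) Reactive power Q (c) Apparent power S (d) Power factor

Step 1 — Angular frequency: ω = 2π·f = 2π·188 = 1181 rad/s.
Step 2 — Component impedances:
  Z1: Z = 1/(jωC) = -j/(ω·C) = 0 - j36.97 Ω
  Z2: Z = R = 470 Ω
  Z3: Z = jωL = j·1181·0.00199 = 0 + j2.351 Ω
Step 3 — With open output, the series arm Z2 and the output shunt Z3 appear in series to ground: Z2 + Z3 = 470 + j2.351 Ω.
Step 4 — Parallel with input shunt Z1: Z_in = Z1 || (Z2 + Z3) = 2.892 - j36.76 Ω = 36.87∠-85.5° Ω.
Step 5 — Source phasor: V = 5∠-73.5° V = 1.42 - j4.794 V.
Step 6 — Current: I = V / Z = 0.1327 + j0.0282 A = 0.1356∠12.0° A.
Step 7 — Complex power: S = V·I* = 0.05319 - j0.676 VA.
Step 8 — Real power: P = Re(S) = 0.05319 W.
Step 9 — Reactive power: Q = Im(S) = -0.676 VAR.
Step 10 — Apparent power: |S| = 0.6781 VA.
Step 11 — Power factor: PF = P/|S| = 0.07844 (leading).

(a) P = 0.05319 W  (b) Q = -0.676 VAR  (c) S = 0.6781 VA  (d) PF = 0.07844 (leading)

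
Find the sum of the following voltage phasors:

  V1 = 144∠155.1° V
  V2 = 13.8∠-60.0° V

Step 1 — Convert each phasor to rectangular form:
  V1 = 144·(cos(155.1°) + j·sin(155.1°)) = -130.6 + j60.63 V
  V2 = 13.8·(cos(-60.0°) + j·sin(-60.0°)) = 6.9 - j11.95 V
Step 2 — Sum components: V_total = -123.7 + j48.68 V.
Step 3 — Convert to polar: |V_total| = 132.9 V, ∠V_total = 158.5°.

V_total = 132.9∠158.5° V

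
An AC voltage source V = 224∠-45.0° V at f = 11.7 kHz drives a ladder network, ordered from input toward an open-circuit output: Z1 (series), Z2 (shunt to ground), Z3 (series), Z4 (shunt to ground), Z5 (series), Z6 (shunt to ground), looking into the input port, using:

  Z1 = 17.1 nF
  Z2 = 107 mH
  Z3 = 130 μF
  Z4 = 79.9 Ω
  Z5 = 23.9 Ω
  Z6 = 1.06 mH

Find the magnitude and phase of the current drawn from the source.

Step 1 — Angular frequency: ω = 2π·f = 2π·1.17e+04 = 7.351e+04 rad/s.
Step 2 — Component impedances:
  Z1: Z = 1/(jωC) = -j/(ω·C) = 0 - j795.5 Ω
  Z2: Z = jωL = j·7.351e+04·0.107 = 0 + j7866 Ω
  Z3: Z = 1/(jωC) = -j/(ω·C) = 0 - j0.1046 Ω
  Z4: Z = R = 79.9 Ω
  Z5: Z = R = 23.9 Ω
  Z6: Z = jωL = j·7.351e+04·0.00106 = 0 + j77.92 Ω
Step 3 — Ladder network (open output): work backward from the far end, alternating series and parallel combinations. Z_in = 40.26 - j766 Ω = 767∠-87.0° Ω.
Step 4 — Source phasor: V = 224∠-45.0° V = 158.4 - j158.4 V.
Step 5 — Ohm's law: I = V / Z_total = (158.4 - j158.4) / (40.26 - j766) = 0.2171 + j0.1954 A.
Step 6 — Convert to polar: |I| = 0.292 A, ∠I = 42.0°.

I = 0.292∠42.0° A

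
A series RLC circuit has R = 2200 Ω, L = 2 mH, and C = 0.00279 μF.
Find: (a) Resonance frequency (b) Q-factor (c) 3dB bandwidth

Step 1 — Resonance: ω₀ = 1/√(LC) = 1/√(0.002·2.79e-09) = 4.233e+05 rad/s.
Step 2 — f₀ = ω₀/(2π) = 6.738e+04 Hz.
Step 3 — Series Q: Q = ω₀L/R = 4.233e+05·0.002/2200 = 0.3848.
Step 4 — Bandwidth: Δω = ω₀/Q = 1.1e+06 rad/s; BW = Δω/(2π) = 1.751e+05 Hz.

(a) f₀ = 6.738e+04 Hz  (b) Q = 0.3848  (c) BW = 1.751e+05 Hz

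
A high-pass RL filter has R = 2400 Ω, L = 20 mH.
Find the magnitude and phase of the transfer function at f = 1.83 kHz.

Step 1 — Angular frequency: ω = 2π·1830 = 1.15e+04 rad/s.
Step 2 — Transfer function: H(jω) = jωL/(R + jωL).
Step 3 — Numerator jωL = j·230; denominator R + jωL = 2400 + j230.
Step 4 — H = 0.009098 + j0.09495.
Step 5 — Magnitude: |H| = 0.09538 (-20.4 dB); phase: φ = 84.5°.

|H| = 0.09538 (-20.4 dB), φ = 84.5°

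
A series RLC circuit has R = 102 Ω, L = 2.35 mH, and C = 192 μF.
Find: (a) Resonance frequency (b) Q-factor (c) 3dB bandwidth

Step 1 — Resonance: ω₀ = 1/√(LC) = 1/√(0.00235·0.000192) = 1489 rad/s.
Step 2 — f₀ = ω₀/(2π) = 236.9 Hz.
Step 3 — Series Q: Q = ω₀L/R = 1489·0.00235/102 = 0.0343.
Step 4 — Bandwidth: Δω = ω₀/Q = 4.34e+04 rad/s; BW = Δω/(2π) = 6908 Hz.

(a) f₀ = 236.9 Hz  (b) Q = 0.0343  (c) BW = 6908 Hz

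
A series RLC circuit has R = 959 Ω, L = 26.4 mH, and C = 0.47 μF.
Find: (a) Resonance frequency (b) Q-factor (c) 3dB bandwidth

Step 1 — Resonance: ω₀ = 1/√(LC) = 1/√(0.0264·4.7e-07) = 8977 rad/s.
Step 2 — f₀ = ω₀/(2π) = 1429 Hz.
Step 3 — Series Q: Q = ω₀L/R = 8977·0.0264/959 = 0.2471.
Step 4 — Bandwidth: Δω = ω₀/Q = 3.633e+04 rad/s; BW = Δω/(2π) = 5781 Hz.

(a) f₀ = 1429 Hz  (b) Q = 0.2471  (c) BW = 5781 Hz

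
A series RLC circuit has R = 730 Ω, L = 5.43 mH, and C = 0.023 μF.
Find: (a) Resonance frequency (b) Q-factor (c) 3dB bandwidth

Step 1 — Resonance: ω₀ = 1/√(LC) = 1/√(0.00543·2.3e-08) = 8.948e+04 rad/s.
Step 2 — f₀ = ω₀/(2π) = 1.424e+04 Hz.
Step 3 — Series Q: Q = ω₀L/R = 8.948e+04·0.00543/730 = 0.6656.
Step 4 — Bandwidth: Δω = ω₀/Q = 1.344e+05 rad/s; BW = Δω/(2π) = 2.14e+04 Hz.

(a) f₀ = 1.424e+04 Hz  (b) Q = 0.6656  (c) BW = 2.14e+04 Hz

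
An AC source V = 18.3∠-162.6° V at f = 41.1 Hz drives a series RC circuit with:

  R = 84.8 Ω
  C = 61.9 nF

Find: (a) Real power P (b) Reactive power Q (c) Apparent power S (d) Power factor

Step 1 — Angular frequency: ω = 2π·f = 2π·41.1 = 258.2 rad/s.
Step 2 — Component impedances:
  R: Z = R = 84.8 Ω
  C: Z = 1/(jωC) = -j/(ω·C) = 0 - j6.256e+04 Ω
Step 3 — Series combination: Z_total = R + C = 84.8 - j6.256e+04 Ω = 6.256e+04∠-89.9° Ω.
Step 4 — Source phasor: V = 18.3∠-162.6° V = -17.46 - j5.472 V.
Step 5 — Current: I = V / Z = 8.71e-05 - j0.0002793 A = 0.0002925∠-72.7° A.
Step 6 — Complex power: S = V·I* = 7.256e-06 - j0.005353 VA.
Step 7 — Real power: P = Re(S) = 7.256e-06 W.
Step 8 — Reactive power: Q = Im(S) = -0.005353 VAR.
Step 9 — Apparent power: |S| = 0.005353 VA.
Step 10 — Power factor: PF = P/|S| = 0.001356 (leading).

(a) P = 7.256e-06 W  (b) Q = -0.005353 VAR  (c) S = 0.005353 VA  (d) PF = 0.001356 (leading)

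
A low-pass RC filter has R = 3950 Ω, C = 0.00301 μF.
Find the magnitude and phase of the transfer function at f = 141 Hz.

Step 1 — Angular frequency: ω = 2π·141 = 885.9 rad/s.
Step 2 — Transfer function: H(jω) = 1/(1 + jωRC).
Step 3 — Denominator: 1 + jωRC = 1 + j·885.9·3950·3.01e-09 = 1 + j0.01053.
Step 4 — H = 0.9999 - j0.01053.
Step 5 — Magnitude: |H| = 0.9999 (-0.0 dB); phase: φ = -0.6°.

|H| = 0.9999 (-0.0 dB), φ = -0.6°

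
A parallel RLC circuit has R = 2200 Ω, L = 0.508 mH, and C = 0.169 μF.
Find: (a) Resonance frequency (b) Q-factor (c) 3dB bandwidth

Step 1 — Resonance: ω₀ = 1/√(LC) = 1/√(0.000508·1.69e-07) = 1.079e+05 rad/s.
Step 2 — f₀ = ω₀/(2π) = 1.718e+04 Hz.
Step 3 — Parallel Q: Q = R/(ω₀L) = 2200/(1.079e+05·0.000508) = 40.13.
Step 4 — Bandwidth: Δω = ω₀/Q = 2690 rad/s; BW = Δω/(2π) = 428.1 Hz.

(a) f₀ = 1.718e+04 Hz  (b) Q = 40.13  (c) BW = 428.1 Hz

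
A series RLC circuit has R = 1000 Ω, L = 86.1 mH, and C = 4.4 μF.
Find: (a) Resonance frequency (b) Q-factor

Step 1 — Resonance condition Im(Z)=0 gives ω₀ = 1/√(LC).
Step 2 — ω₀ = 1/√(0.0861·4.4e-06) = 1625 rad/s.
Step 3 — f₀ = ω₀/(2π) = 258.6 Hz.
Step 4 — Series Q: Q = ω₀L/R = 1625·0.0861/1000 = 0.1399.

(a) f₀ = 258.6 Hz  (b) Q = 0.1399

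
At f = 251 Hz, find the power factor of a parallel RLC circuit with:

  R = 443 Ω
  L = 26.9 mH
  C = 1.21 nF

Step 1 — Angular frequency: ω = 2π·f = 2π·251 = 1577 rad/s.
Step 2 — Component impedances:
  R: Z = R = 443 Ω
  L: Z = jωL = j·1577·0.0269 = 0 + j42.42 Ω
  C: Z = 1/(jωC) = -j/(ω·C) = 0 - j5.24e+05 Ω
Step 3 — Parallel combination: 1/Z_total = 1/R + 1/L + 1/C; Z_total = 4.026 + j42.04 Ω = 42.23∠84.5° Ω.
Step 4 — Power factor: PF = cos(φ) = Re(Z)/|Z| = 4.026/42.23 = 0.09534.
Step 5 — Type: Im(Z) = 42.04 ⇒ lagging (phase φ = 84.5°).

PF = 0.09534 (lagging, φ = 84.5°)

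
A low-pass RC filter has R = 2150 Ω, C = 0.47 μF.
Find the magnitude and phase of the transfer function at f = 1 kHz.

Step 1 — Angular frequency: ω = 2π·1000 = 6283 rad/s.
Step 2 — Transfer function: H(jω) = 1/(1 + jωRC).
Step 3 — Denominator: 1 + jωRC = 1 + j·6283·2150·4.7e-07 = 1 + j6.349.
Step 4 — H = 0.02421 - j0.1537.
Step 5 — Magnitude: |H| = 0.1556 (-16.2 dB); phase: φ = -81.0°.

|H| = 0.1556 (-16.2 dB), φ = -81.0°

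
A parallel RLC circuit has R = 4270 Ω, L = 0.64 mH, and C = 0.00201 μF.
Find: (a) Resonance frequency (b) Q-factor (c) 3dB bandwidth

Step 1 — Resonance: ω₀ = 1/√(LC) = 1/√(0.00064·2.01e-09) = 8.817e+05 rad/s.
Step 2 — f₀ = ω₀/(2π) = 1.403e+05 Hz.
Step 3 — Parallel Q: Q = R/(ω₀L) = 4270/(8.817e+05·0.00064) = 7.567.
Step 4 — Bandwidth: Δω = ω₀/Q = 1.165e+05 rad/s; BW = Δω/(2π) = 1.854e+04 Hz.

(a) f₀ = 1.403e+05 Hz  (b) Q = 7.567  (c) BW = 1.854e+04 Hz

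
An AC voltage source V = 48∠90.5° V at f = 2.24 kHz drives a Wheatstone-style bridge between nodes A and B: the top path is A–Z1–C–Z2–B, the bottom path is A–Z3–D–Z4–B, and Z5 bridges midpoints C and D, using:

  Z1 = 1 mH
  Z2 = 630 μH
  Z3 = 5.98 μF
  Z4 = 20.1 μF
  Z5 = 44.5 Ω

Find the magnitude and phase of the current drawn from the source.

Step 1 — Angular frequency: ω = 2π·f = 2π·2240 = 1.407e+04 rad/s.
Step 2 — Component impedances:
  Z1: Z = jωL = j·1.407e+04·0.001 = 0 + j14.07 Ω
  Z2: Z = jωL = j·1.407e+04·0.00063 = 0 + j8.867 Ω
  Z3: Z = 1/(jωC) = -j/(ω·C) = 0 - j11.88 Ω
  Z4: Z = 1/(jωC) = -j/(ω·C) = 0 - j3.535 Ω
  Z5: Z = R = 44.5 Ω
Step 3 — Bridge requires nodal analysis (the Z5 bridge couples midpoints C and D, so the two paths cannot be reduced to a simple series/parallel combination). Setting node B to ground and injecting 1 A at node A, the 3-node admittance system at A, C, D solves to V_A = Z_AB = 1.225 - j47.04 Ω = 47.06∠-88.5° Ω.
Step 4 — Source phasor: V = 48∠90.5° V = -0.4189 + j48 V.
Step 5 — Ohm's law: I = V / Z_total = (-0.4189 + j48) / (1.225 - j47.04) = -1.02 + j0.01766 A.
Step 6 — Convert to polar: |I| = 1.02 A, ∠I = 179.0°.

I = 1.02∠179.0° A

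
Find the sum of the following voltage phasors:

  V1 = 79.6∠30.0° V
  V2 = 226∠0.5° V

Step 1 — Convert each phasor to rectangular form:
  V1 = 79.6·(cos(30.0°) + j·sin(30.0°)) = 68.94 + j39.8 V
  V2 = 226·(cos(0.5°) + j·sin(0.5°)) = 226 + j1.972 V
Step 2 — Sum components: V_total = 294.9 + j41.77 V.
Step 3 — Convert to polar: |V_total| = 297.9 V, ∠V_total = 8.1°.

V_total = 297.9∠8.1° V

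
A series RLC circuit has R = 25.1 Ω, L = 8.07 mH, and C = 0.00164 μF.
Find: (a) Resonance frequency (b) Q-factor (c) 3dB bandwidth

Step 1 — Resonance: ω₀ = 1/√(LC) = 1/√(0.00807·1.64e-09) = 2.749e+05 rad/s.
Step 2 — f₀ = ω₀/(2π) = 4.375e+04 Hz.
Step 3 — Series Q: Q = ω₀L/R = 2.749e+05·0.00807/25.1 = 88.38.
Step 4 — Bandwidth: Δω = ω₀/Q = 3110 rad/s; BW = Δω/(2π) = 495 Hz.

(a) f₀ = 4.375e+04 Hz  (b) Q = 88.38  (c) BW = 495 Hz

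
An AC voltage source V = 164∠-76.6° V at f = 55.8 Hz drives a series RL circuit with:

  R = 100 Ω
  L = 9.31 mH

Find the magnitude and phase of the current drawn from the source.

Step 1 — Angular frequency: ω = 2π·f = 2π·55.8 = 350.6 rad/s.
Step 2 — Component impedances:
  R: Z = R = 100 Ω
  L: Z = jωL = j·350.6·0.00931 = 0 + j3.264 Ω
Step 3 — Series combination: Z_total = R + L = 100 + j3.264 Ω = 100.1∠1.9° Ω.
Step 4 — Source phasor: V = 164∠-76.6° V = 38.01 - j159.5 V.
Step 5 — Ohm's law: I = V / Z_total = (38.01 - j159.5) / (100 + j3.264) = 0.3276 - j1.606 A.
Step 6 — Convert to polar: |I| = 1.639 A, ∠I = -78.5°.

I = 1.639∠-78.5° A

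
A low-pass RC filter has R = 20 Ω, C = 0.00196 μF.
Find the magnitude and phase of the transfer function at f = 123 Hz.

Step 1 — Angular frequency: ω = 2π·123 = 772.8 rad/s.
Step 2 — Transfer function: H(jω) = 1/(1 + jωRC).
Step 3 — Denominator: 1 + jωRC = 1 + j·772.8·20·1.96e-09 = 1 + j3.03e-05.
Step 4 — H = 1 - j3.03e-05.
Step 5 — Magnitude: |H| = 1 (-0.0 dB); phase: φ = -0.0°.

|H| = 1 (-0.0 dB), φ = -0.0°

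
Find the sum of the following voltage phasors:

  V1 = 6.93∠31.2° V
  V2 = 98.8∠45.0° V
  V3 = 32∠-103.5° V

Step 1 — Convert each phasor to rectangular form:
  V1 = 6.93·(cos(31.2°) + j·sin(31.2°)) = 5.928 + j3.59 V
  V2 = 98.8·(cos(45.0°) + j·sin(45.0°)) = 69.86 + j69.86 V
  V3 = 32·(cos(-103.5°) + j·sin(-103.5°)) = -7.47 - j31.12 V
Step 2 — Sum components: V_total = 68.32 + j42.34 V.
Step 3 — Convert to polar: |V_total| = 80.37 V, ∠V_total = 31.8°.

V_total = 80.37∠31.8° V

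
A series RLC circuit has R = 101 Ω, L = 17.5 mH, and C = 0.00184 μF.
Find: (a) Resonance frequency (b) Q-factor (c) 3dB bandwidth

Step 1 — Resonance: ω₀ = 1/√(LC) = 1/√(0.0175·1.84e-09) = 1.762e+05 rad/s.
Step 2 — f₀ = ω₀/(2π) = 2.805e+04 Hz.
Step 3 — Series Q: Q = ω₀L/R = 1.762e+05·0.0175/101 = 30.53.
Step 4 — Bandwidth: Δω = ω₀/Q = 5771 rad/s; BW = Δω/(2π) = 918.6 Hz.

(a) f₀ = 2.805e+04 Hz  (b) Q = 30.53  (c) BW = 918.6 Hz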